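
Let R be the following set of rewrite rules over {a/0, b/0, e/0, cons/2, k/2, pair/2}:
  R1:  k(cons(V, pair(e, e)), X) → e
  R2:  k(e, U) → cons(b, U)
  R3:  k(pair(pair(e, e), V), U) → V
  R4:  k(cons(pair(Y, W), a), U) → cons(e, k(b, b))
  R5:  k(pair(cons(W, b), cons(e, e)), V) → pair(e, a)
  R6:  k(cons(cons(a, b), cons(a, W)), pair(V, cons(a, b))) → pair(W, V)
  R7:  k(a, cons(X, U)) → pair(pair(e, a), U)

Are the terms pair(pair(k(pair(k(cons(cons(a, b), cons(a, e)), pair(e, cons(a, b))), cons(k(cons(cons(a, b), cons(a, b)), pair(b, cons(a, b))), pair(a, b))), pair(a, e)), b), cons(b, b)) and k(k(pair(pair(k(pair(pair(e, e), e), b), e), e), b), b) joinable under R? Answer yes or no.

Reduce t₁ = pair(pair(k(pair(k(cons(cons(a, b), cons(a, e)), pair(e, cons(a, b))), cons(k(cons(cons(a, b), cons(a, b)), pair(b, cons(a, b))), pair(a, b))), pair(a, e)), b), cons(b, b)):
1. pair(pair(k(pair(k(cons(cons(a, b), cons(a, e)), pair(e, cons(a, b))), cons(k(cons(cons(a, b), cons(a, b)), pair(b, cons(a, b))), pair(a, b))), pair(a, e)), b), cons(b, b))  →  pair(pair(k(pair(pair(e, e), cons(k(cons(cons(a, b), cons(a, b)), pair(b, cons(a, b))), pair(a, b))), pair(a, e)), b), cons(b, b))   [R6 at 1.1.1.1]
2. pair(pair(k(pair(pair(e, e), cons(k(cons(cons(a, b), cons(a, b)), pair(b, cons(a, b))), pair(a, b))), pair(a, e)), b), cons(b, b))  →  pair(pair(cons(k(cons(cons(a, b), cons(a, b)), pair(b, cons(a, b))), pair(a, b)), b), cons(b, b))   [R3 at 1.1]
3. pair(pair(cons(k(cons(cons(a, b), cons(a, b)), pair(b, cons(a, b))), pair(a, b)), b), cons(b, b))  →  pair(pair(cons(pair(b, b), pair(a, b)), b), cons(b, b))   [R6 at 1.1.1]

Reduce t₂ = k(k(pair(pair(k(pair(pair(e, e), e), b), e), e), b), b):
1. k(k(pair(pair(k(pair(pair(e, e), e), b), e), e), b), b)  →  k(k(pair(pair(e, e), e), b), b)   [R3 at 1.1.1.1]
2. k(k(pair(pair(e, e), e), b), b)  →  k(e, b)   [R3 at 1]
3. k(e, b)  →  cons(b, b)   [R2 at ε]

no — NF(t₁) = pair(pair(cons(pair(b, b), pair(a, b)), b), cons(b, b)), NF(t₂) = cons(b, b)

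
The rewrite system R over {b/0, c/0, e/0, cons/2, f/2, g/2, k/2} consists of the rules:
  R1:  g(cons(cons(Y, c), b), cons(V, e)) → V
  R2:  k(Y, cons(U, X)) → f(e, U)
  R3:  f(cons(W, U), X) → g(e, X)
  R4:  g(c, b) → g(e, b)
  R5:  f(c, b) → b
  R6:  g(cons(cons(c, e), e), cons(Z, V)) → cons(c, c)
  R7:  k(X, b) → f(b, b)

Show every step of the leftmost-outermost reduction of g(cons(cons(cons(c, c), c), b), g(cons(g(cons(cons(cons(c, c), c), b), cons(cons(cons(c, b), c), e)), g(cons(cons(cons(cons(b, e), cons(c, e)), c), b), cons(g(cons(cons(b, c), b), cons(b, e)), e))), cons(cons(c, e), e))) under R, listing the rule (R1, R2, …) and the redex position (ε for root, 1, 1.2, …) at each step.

c

1. g(cons(cons(cons(c, c), c), b), g(cons(g(cons(cons(cons(c, c), c), b), cons(cons(cons(c, b), c), e)), g(cons(cons(cons(cons(b, e), cons(c, e)), c), b), cons(g(cons(cons(b, c), b), cons(b, e)), e))), cons(cons(c, e), e)))  →  g(cons(cons(cons(c, c), c), b), g(cons(cons(cons(c, b), c), g(cons(cons(cons(cons(b, e), cons(c, e)), c), b), cons(g(cons(cons(b, c), b), cons(b, e)), e))), cons(cons(c, e), e)))   [R1 at 2.1.1]
2. g(cons(cons(cons(c, c), c), b), g(cons(cons(cons(c, b), c), g(cons(cons(cons(cons(b, e), cons(c, e)), c), b), cons(g(cons(cons(b, c), b), cons(b, e)), e))), cons(cons(c, e), e)))  →  g(cons(cons(cons(c, c), c), b), g(cons(cons(cons(c, b), c), g(cons(cons(b, c), b), cons(b, e))), cons(cons(c, e), e)))   [R1 at 2.1.2]
3. g(cons(cons(cons(c, c), c), b), g(cons(cons(cons(c, b), c), g(cons(cons(b, c), b), cons(b, e))), cons(cons(c, e), e)))  →  g(cons(cons(cons(c, c), c), b), g(cons(cons(cons(c, b), c), b), cons(cons(c, e), e)))   [R1 at 2.1.2]
4. g(cons(cons(cons(c, c), c), b), g(cons(cons(cons(c, b), c), b), cons(cons(c, e), e)))  →  g(cons(cons(cons(c, c), c), b), cons(c, e))   [R1 at 2]
5. g(cons(cons(cons(c, c), c), b), cons(c, e))  →  c   [R1 at ε]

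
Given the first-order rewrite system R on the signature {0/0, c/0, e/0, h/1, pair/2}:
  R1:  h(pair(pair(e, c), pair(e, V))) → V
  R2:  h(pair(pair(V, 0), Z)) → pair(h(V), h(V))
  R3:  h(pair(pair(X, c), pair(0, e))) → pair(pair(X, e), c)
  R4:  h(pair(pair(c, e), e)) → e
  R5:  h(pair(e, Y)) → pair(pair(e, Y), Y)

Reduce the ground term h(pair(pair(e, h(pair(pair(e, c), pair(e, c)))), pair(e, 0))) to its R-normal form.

0

1. h(pair(pair(e, h(pair(pair(e, c), pair(e, c)))), pair(e, 0)))  →  h(pair(pair(e, c), pair(e, 0)))   [R1 at 1.1.2]
2. h(pair(pair(e, c), pair(e, 0)))  →  0   [R1 at ε]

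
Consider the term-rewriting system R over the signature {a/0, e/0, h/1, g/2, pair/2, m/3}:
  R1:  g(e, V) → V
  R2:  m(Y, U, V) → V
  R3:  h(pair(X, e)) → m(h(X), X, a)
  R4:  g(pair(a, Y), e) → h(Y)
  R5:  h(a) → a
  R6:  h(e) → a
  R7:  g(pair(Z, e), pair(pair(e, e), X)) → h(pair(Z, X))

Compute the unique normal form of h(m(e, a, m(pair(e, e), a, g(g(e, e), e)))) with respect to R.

1. h(m(e, a, m(pair(e, e), a, g(g(e, e), e))))  →  h(m(pair(e, e), a, g(g(e, e), e)))   [R2 at 1]
2. h(m(pair(e, e), a, g(g(e, e), e)))  →  h(g(g(e, e), e))   [R2 at 1]
3. h(g(g(e, e), e))  →  h(g(e, e))   [R1 at 1.1]
4. h(g(e, e))  →  h(e)   [R1 at 1]
5. h(e)  →  a   [R6 at ε]

a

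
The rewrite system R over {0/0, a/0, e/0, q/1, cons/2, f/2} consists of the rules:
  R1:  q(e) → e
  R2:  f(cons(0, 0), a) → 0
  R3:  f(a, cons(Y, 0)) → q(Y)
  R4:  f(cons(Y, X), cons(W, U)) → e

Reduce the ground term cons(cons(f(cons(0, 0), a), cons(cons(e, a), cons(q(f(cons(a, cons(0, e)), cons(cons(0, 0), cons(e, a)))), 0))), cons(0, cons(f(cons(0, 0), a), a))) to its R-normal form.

cons(cons(0, cons(cons(e, a), cons(e, 0))), cons(0, cons(0, a)))

1. cons(cons(f(cons(0, 0), a), cons(cons(e, a), cons(q(f(cons(a, cons(0, e)), cons(cons(0, 0), cons(e, a)))), 0))), cons(0, cons(f(cons(0, 0), a), a)))  →  cons(cons(0, cons(cons(e, a), cons(q(f(cons(a, cons(0, e)), cons(cons(0, 0), cons(e, a)))), 0))), cons(0, cons(f(cons(0, 0), a), a)))   [R2 at 1.1]
2. cons(cons(0, cons(cons(e, a), cons(q(f(cons(a, cons(0, e)), cons(cons(0, 0), cons(e, a)))), 0))), cons(0, cons(f(cons(0, 0), a), a)))  →  cons(cons(0, cons(cons(e, a), cons(q(e), 0))), cons(0, cons(f(cons(0, 0), a), a)))   [R4 at 1.2.2.1.1]
3. cons(cons(0, cons(cons(e, a), cons(q(e), 0))), cons(0, cons(f(cons(0, 0), a), a)))  →  cons(cons(0, cons(cons(e, a), cons(e, 0))), cons(0, cons(f(cons(0, 0), a), a)))   [R1 at 1.2.2.1]
4. cons(cons(0, cons(cons(e, a), cons(e, 0))), cons(0, cons(f(cons(0, 0), a), a)))  →  cons(cons(0, cons(cons(e, a), cons(e, 0))), cons(0, cons(0, a)))   [R2 at 2.2.1]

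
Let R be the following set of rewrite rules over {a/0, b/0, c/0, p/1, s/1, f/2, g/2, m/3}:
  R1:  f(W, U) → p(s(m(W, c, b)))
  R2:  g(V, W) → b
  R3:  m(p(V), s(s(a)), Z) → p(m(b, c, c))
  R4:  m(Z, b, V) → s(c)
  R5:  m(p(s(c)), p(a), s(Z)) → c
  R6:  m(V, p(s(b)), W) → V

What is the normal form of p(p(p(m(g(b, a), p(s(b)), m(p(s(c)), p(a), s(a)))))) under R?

1. p(p(p(m(g(b, a), p(s(b)), m(p(s(c)), p(a), s(a))))))  →  p(p(p(g(b, a))))   [R6 at 1.1.1]
2. p(p(p(g(b, a))))  →  p(p(p(b)))   [R2 at 1.1.1]

p(p(p(b)))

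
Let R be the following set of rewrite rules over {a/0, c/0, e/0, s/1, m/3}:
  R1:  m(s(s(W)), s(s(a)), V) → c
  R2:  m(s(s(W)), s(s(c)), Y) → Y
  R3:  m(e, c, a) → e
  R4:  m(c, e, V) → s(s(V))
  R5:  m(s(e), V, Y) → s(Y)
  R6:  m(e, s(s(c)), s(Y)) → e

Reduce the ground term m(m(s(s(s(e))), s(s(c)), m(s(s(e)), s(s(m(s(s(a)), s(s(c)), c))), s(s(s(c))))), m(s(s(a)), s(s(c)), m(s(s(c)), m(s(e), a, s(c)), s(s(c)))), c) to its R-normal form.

1. m(m(s(s(s(e))), s(s(c)), m(s(s(e)), s(s(m(s(s(a)), s(s(c)), c))), s(s(s(c))))), m(s(s(a)), s(s(c)), m(s(s(c)), m(s(e), a, s(c)), s(s(c)))), c)  →  m(m(s(s(e)), s(s(m(s(s(a)), s(s(c)), c))), s(s(s(c)))), m(s(s(a)), s(s(c)), m(s(s(c)), m(s(e), a, s(c)), s(s(c)))), c)   [R2 at 1]
2. m(m(s(s(e)), s(s(m(s(s(a)), s(s(c)), c))), s(s(s(c)))), m(s(s(a)), s(s(c)), m(s(s(c)), m(s(e), a, s(c)), s(s(c)))), c)  →  m(m(s(s(e)), s(s(c)), s(s(s(c)))), m(s(s(a)), s(s(c)), m(s(s(c)), m(s(e), a, s(c)), s(s(c)))), c)   [R2 at 1.2.1.1]
3. m(m(s(s(e)), s(s(c)), s(s(s(c)))), m(s(s(a)), s(s(c)), m(s(s(c)), m(s(e), a, s(c)), s(s(c)))), c)  →  m(s(s(s(c))), m(s(s(a)), s(s(c)), m(s(s(c)), m(s(e), a, s(c)), s(s(c)))), c)   [R2 at 1]
4. m(s(s(s(c))), m(s(s(a)), s(s(c)), m(s(s(c)), m(s(e), a, s(c)), s(s(c)))), c)  →  m(s(s(s(c))), m(s(s(c)), m(s(e), a, s(c)), s(s(c))), c)   [R2 at 2]
5. m(s(s(s(c))), m(s(s(c)), m(s(e), a, s(c)), s(s(c))), c)  →  m(s(s(s(c))), m(s(s(c)), s(s(c)), s(s(c))), c)   [R5 at 2.2]
6. m(s(s(s(c))), m(s(s(c)), s(s(c)), s(s(c))), c)  →  m(s(s(s(c))), s(s(c)), c)   [R2 at 2]
7. m(s(s(s(c))), s(s(c)), c)  →  c   [R2 at ε]

c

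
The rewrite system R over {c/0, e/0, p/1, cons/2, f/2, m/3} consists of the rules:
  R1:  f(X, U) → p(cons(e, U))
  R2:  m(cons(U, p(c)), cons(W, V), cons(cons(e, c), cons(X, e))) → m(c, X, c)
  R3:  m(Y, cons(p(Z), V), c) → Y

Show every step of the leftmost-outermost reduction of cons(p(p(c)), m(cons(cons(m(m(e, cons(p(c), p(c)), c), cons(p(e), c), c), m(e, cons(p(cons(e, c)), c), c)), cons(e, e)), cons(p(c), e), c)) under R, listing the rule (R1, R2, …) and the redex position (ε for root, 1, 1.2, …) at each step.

cons(p(p(c)), cons(cons(e, e), cons(e, e)))

1. cons(p(p(c)), m(cons(cons(m(m(e, cons(p(c), p(c)), c), cons(p(e), c), c), m(e, cons(p(cons(e, c)), c), c)), cons(e, e)), cons(p(c), e), c))  →  cons(p(p(c)), cons(cons(m(m(e, cons(p(c), p(c)), c), cons(p(e), c), c), m(e, cons(p(cons(e, c)), c), c)), cons(e, e)))   [R3 at 2]
2. cons(p(p(c)), cons(cons(m(m(e, cons(p(c), p(c)), c), cons(p(e), c), c), m(e, cons(p(cons(e, c)), c), c)), cons(e, e)))  →  cons(p(p(c)), cons(cons(m(e, cons(p(c), p(c)), c), m(e, cons(p(cons(e, c)), c), c)), cons(e, e)))   [R3 at 2.1.1]
3. cons(p(p(c)), cons(cons(m(e, cons(p(c), p(c)), c), m(e, cons(p(cons(e, c)), c), c)), cons(e, e)))  →  cons(p(p(c)), cons(cons(e, m(e, cons(p(cons(e, c)), c), c)), cons(e, e)))   [R3 at 2.1.1]
4. cons(p(p(c)), cons(cons(e, m(e, cons(p(cons(e, c)), c), c)), cons(e, e)))  →  cons(p(p(c)), cons(cons(e, e), cons(e, e)))   [R3 at 2.1.2]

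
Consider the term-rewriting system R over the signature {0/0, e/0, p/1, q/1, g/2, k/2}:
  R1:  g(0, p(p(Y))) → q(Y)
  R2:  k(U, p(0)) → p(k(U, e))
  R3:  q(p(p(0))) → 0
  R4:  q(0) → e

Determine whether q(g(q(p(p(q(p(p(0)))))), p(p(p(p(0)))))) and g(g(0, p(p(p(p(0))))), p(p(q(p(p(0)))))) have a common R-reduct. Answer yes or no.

Reduce t₁ = q(g(q(p(p(q(p(p(0)))))), p(p(p(p(0)))))):
1. q(g(q(p(p(q(p(p(0)))))), p(p(p(p(0))))))  →  q(g(q(p(p(0))), p(p(p(p(0))))))   [R3 at 1.1.1.1.1]
2. q(g(q(p(p(0))), p(p(p(p(0))))))  →  q(g(0, p(p(p(p(0))))))   [R3 at 1.1]
3. q(g(0, p(p(p(p(0))))))  →  q(q(p(p(0))))   [R1 at 1]
4. q(q(p(p(0))))  →  q(0)   [R3 at 1]
5. q(0)  →  e   [R4 at ε]

Reduce t₂ = g(g(0, p(p(p(p(0))))), p(p(q(p(p(0)))))):
1. g(g(0, p(p(p(p(0))))), p(p(q(p(p(0))))))  →  g(q(p(p(0))), p(p(q(p(p(0))))))   [R1 at 1]
2. g(q(p(p(0))), p(p(q(p(p(0))))))  →  g(0, p(p(q(p(p(0))))))   [R3 at 1]
3. g(0, p(p(q(p(p(0))))))  →  q(q(p(p(0))))   [R1 at ε]
4. q(q(p(p(0))))  →  q(0)   [R3 at 1]
5. q(0)  →  e   [R4 at ε]

yes — NF(t₁) = e, NF(t₂) = e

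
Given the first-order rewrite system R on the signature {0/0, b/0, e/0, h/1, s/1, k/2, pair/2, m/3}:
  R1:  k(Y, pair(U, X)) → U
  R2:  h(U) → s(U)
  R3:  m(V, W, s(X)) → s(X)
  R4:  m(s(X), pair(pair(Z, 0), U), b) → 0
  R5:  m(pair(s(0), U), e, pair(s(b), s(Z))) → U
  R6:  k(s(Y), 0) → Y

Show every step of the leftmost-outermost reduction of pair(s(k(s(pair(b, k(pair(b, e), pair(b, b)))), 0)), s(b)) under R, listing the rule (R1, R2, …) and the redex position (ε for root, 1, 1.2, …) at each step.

1. pair(s(k(s(pair(b, k(pair(b, e), pair(b, b)))), 0)), s(b))  →  pair(s(pair(b, k(pair(b, e), pair(b, b)))), s(b))   [R6 at 1.1]
2. pair(s(pair(b, k(pair(b, e), pair(b, b)))), s(b))  →  pair(s(pair(b, b)), s(b))   [R1 at 1.1.2]

pair(s(pair(b, b)), s(b))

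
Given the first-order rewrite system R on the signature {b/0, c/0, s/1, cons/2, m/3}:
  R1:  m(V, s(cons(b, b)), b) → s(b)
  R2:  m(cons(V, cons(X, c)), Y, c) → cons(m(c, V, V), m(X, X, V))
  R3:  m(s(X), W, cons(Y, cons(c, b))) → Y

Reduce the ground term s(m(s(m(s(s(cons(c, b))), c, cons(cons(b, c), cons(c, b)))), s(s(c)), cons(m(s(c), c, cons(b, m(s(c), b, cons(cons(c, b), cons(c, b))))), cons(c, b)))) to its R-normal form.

1. s(m(s(m(s(s(cons(c, b))), c, cons(cons(b, c), cons(c, b)))), s(s(c)), cons(m(s(c), c, cons(b, m(s(c), b, cons(cons(c, b), cons(c, b))))), cons(c, b))))  →  s(m(s(c), c, cons(b, m(s(c), b, cons(cons(c, b), cons(c, b))))))   [R3 at 1]
2. s(m(s(c), c, cons(b, m(s(c), b, cons(cons(c, b), cons(c, b))))))  →  s(m(s(c), c, cons(b, cons(c, b))))   [R3 at 1.3.2]
3. s(m(s(c), c, cons(b, cons(c, b))))  →  s(b)   [R3 at 1]

s(b)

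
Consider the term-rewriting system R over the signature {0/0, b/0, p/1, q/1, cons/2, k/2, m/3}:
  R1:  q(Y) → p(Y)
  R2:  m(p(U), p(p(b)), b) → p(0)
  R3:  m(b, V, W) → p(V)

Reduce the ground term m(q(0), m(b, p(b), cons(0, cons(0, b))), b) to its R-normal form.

1. m(q(0), m(b, p(b), cons(0, cons(0, b))), b)  →  m(p(0), m(b, p(b), cons(0, cons(0, b))), b)   [R1 at 1]
2. m(p(0), m(b, p(b), cons(0, cons(0, b))), b)  →  m(p(0), p(p(b)), b)   [R3 at 2]
3. m(p(0), p(p(b)), b)  →  p(0)   [R2 at ε]

p(0)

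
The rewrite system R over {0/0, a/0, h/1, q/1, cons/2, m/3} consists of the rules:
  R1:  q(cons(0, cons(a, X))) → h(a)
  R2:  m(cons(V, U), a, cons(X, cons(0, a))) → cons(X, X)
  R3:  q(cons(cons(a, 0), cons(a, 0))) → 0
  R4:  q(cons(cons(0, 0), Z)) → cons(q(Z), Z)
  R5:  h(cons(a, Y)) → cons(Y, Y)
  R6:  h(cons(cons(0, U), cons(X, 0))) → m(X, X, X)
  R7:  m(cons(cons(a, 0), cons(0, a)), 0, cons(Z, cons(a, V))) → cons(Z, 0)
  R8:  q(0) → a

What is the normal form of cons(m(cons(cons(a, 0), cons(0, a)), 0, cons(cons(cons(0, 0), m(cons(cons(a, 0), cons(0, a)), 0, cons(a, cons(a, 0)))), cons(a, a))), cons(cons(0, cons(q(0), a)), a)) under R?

cons(cons(cons(cons(0, 0), cons(a, 0)), 0), cons(cons(0, cons(a, a)), a))

1. cons(m(cons(cons(a, 0), cons(0, a)), 0, cons(cons(cons(0, 0), m(cons(cons(a, 0), cons(0, a)), 0, cons(a, cons(a, 0)))), cons(a, a))), cons(cons(0, cons(q(0), a)), a))  →  cons(cons(cons(cons(0, 0), m(cons(cons(a, 0), cons(0, a)), 0, cons(a, cons(a, 0)))), 0), cons(cons(0, cons(q(0), a)), a))   [R7 at 1]
2. cons(cons(cons(cons(0, 0), m(cons(cons(a, 0), cons(0, a)), 0, cons(a, cons(a, 0)))), 0), cons(cons(0, cons(q(0), a)), a))  →  cons(cons(cons(cons(0, 0), cons(a, 0)), 0), cons(cons(0, cons(q(0), a)), a))   [R7 at 1.1.2]
3. cons(cons(cons(cons(0, 0), cons(a, 0)), 0), cons(cons(0, cons(q(0), a)), a))  →  cons(cons(cons(cons(0, 0), cons(a, 0)), 0), cons(cons(0, cons(a, a)), a))   [R8 at 2.1.2.1]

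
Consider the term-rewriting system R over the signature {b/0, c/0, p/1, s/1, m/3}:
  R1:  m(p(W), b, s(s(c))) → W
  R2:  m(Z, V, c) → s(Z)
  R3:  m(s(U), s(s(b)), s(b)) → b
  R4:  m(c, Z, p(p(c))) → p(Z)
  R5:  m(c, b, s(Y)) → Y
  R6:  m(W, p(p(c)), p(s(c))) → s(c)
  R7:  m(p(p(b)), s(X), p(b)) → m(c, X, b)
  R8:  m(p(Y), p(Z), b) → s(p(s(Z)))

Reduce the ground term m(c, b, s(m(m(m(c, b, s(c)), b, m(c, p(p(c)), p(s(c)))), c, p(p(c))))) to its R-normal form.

p(c)

1. m(c, b, s(m(m(m(c, b, s(c)), b, m(c, p(p(c)), p(s(c)))), c, p(p(c)))))  →  m(m(m(c, b, s(c)), b, m(c, p(p(c)), p(s(c)))), c, p(p(c)))   [R5 at ε]
2. m(m(m(c, b, s(c)), b, m(c, p(p(c)), p(s(c)))), c, p(p(c)))  →  m(m(c, b, m(c, p(p(c)), p(s(c)))), c, p(p(c)))   [R5 at 1.1]
3. m(m(c, b, m(c, p(p(c)), p(s(c)))), c, p(p(c)))  →  m(m(c, b, s(c)), c, p(p(c)))   [R6 at 1.3]
4. m(m(c, b, s(c)), c, p(p(c)))  →  m(c, c, p(p(c)))   [R5 at 1]
5. m(c, c, p(p(c)))  →  p(c)   [R4 at ε]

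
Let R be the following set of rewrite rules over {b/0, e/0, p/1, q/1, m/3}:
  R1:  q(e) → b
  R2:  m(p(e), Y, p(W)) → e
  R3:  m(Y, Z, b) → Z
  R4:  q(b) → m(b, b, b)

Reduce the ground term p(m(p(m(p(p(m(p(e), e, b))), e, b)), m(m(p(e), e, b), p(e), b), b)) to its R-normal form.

1. p(m(p(m(p(p(m(p(e), e, b))), e, b)), m(m(p(e), e, b), p(e), b), b))  →  p(m(m(p(e), e, b), p(e), b))   [R3 at 1]
2. p(m(m(p(e), e, b), p(e), b))  →  p(p(e))   [R3 at 1]

p(p(e))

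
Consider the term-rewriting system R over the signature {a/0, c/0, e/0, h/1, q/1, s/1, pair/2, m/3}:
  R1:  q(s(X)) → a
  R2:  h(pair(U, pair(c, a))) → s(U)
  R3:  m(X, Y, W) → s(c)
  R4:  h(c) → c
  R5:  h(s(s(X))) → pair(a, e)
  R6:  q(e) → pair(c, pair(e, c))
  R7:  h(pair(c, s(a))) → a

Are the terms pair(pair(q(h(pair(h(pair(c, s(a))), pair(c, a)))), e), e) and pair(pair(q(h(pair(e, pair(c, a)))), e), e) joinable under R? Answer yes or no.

Reduce t₁ = pair(pair(q(h(pair(h(pair(c, s(a))), pair(c, a)))), e), e):
1. pair(pair(q(h(pair(h(pair(c, s(a))), pair(c, a)))), e), e)  →  pair(pair(q(s(h(pair(c, s(a))))), e), e)   [R2 at 1.1.1]
2. pair(pair(q(s(h(pair(c, s(a))))), e), e)  →  pair(pair(a, e), e)   [R1 at 1.1]

Reduce t₂ = pair(pair(q(h(pair(e, pair(c, a)))), e), e):
1. pair(pair(q(h(pair(e, pair(c, a)))), e), e)  →  pair(pair(q(s(e)), e), e)   [R2 at 1.1.1]
2. pair(pair(q(s(e)), e), e)  →  pair(pair(a, e), e)   [R1 at 1.1]

yes — NF(t₁) = pair(pair(a, e), e), NF(t₂) = pair(pair(a, e), e)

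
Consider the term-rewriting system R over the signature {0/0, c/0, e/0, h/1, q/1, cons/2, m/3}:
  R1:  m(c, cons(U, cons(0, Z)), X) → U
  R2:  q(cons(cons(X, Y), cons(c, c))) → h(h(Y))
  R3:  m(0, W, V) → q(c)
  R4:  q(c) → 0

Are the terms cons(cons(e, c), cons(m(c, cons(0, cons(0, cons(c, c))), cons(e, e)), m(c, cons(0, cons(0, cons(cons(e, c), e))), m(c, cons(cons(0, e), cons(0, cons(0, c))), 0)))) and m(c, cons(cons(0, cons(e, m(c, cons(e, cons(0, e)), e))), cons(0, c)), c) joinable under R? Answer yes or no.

no — NF(t₁) = cons(cons(e, c), cons(0, 0)), NF(t₂) = cons(0, cons(e, e))

Reduce t₁ = cons(cons(e, c), cons(m(c, cons(0, cons(0, cons(c, c))), cons(e, e)), m(c, cons(0, cons(0, cons(cons(e, c), e))), m(c, cons(cons(0, e), cons(0, cons(0, c))), 0)))):
1. cons(cons(e, c), cons(m(c, cons(0, cons(0, cons(c, c))), cons(e, e)), m(c, cons(0, cons(0, cons(cons(e, c), e))), m(c, cons(cons(0, e), cons(0, cons(0, c))), 0))))  →  cons(cons(e, c), cons(0, m(c, cons(0, cons(0, cons(cons(e, c), e))), m(c, cons(cons(0, e), cons(0, cons(0, c))), 0))))   [R1 at 2.1]
2. cons(cons(e, c), cons(0, m(c, cons(0, cons(0, cons(cons(e, c), e))), m(c, cons(cons(0, e), cons(0, cons(0, c))), 0))))  →  cons(cons(e, c), cons(0, 0))   [R1 at 2.2]

Reduce t₂ = m(c, cons(cons(0, cons(e, m(c, cons(e, cons(0, e)), e))), cons(0, c)), c):
1. m(c, cons(cons(0, cons(e, m(c, cons(e, cons(0, e)), e))), cons(0, c)), c)  →  cons(0, cons(e, m(c, cons(e, cons(0, e)), e)))   [R1 at ε]
2. cons(0, cons(e, m(c, cons(e, cons(0, e)), e)))  →  cons(0, cons(e, e))   [R1 at 2.2]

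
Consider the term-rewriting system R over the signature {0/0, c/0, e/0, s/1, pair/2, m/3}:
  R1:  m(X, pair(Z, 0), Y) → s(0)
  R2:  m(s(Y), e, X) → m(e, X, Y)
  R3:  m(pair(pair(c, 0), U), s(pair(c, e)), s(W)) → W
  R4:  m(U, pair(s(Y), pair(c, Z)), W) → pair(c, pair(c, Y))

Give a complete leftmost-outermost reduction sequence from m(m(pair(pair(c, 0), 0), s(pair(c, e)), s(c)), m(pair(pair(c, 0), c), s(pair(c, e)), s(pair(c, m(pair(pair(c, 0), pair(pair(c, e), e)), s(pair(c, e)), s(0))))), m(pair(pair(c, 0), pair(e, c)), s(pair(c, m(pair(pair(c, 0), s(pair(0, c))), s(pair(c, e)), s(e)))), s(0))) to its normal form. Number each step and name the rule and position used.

s(0)

1. m(m(pair(pair(c, 0), 0), s(pair(c, e)), s(c)), m(pair(pair(c, 0), c), s(pair(c, e)), s(pair(c, m(pair(pair(c, 0), pair(pair(c, e), e)), s(pair(c, e)), s(0))))), m(pair(pair(c, 0), pair(e, c)), s(pair(c, m(pair(pair(c, 0), s(pair(0, c))), s(pair(c, e)), s(e)))), s(0)))  →  m(c, m(pair(pair(c, 0), c), s(pair(c, e)), s(pair(c, m(pair(pair(c, 0), pair(pair(c, e), e)), s(pair(c, e)), s(0))))), m(pair(pair(c, 0), pair(e, c)), s(pair(c, m(pair(pair(c, 0), s(pair(0, c))), s(pair(c, e)), s(e)))), s(0)))   [R3 at 1]
2. m(c, m(pair(pair(c, 0), c), s(pair(c, e)), s(pair(c, m(pair(pair(c, 0), pair(pair(c, e), e)), s(pair(c, e)), s(0))))), m(pair(pair(c, 0), pair(e, c)), s(pair(c, m(pair(pair(c, 0), s(pair(0, c))), s(pair(c, e)), s(e)))), s(0)))  →  m(c, pair(c, m(pair(pair(c, 0), pair(pair(c, e), e)), s(pair(c, e)), s(0))), m(pair(pair(c, 0), pair(e, c)), s(pair(c, m(pair(pair(c, 0), s(pair(0, c))), s(pair(c, e)), s(e)))), s(0)))   [R3 at 2]
3. m(c, pair(c, m(pair(pair(c, 0), pair(pair(c, e), e)), s(pair(c, e)), s(0))), m(pair(pair(c, 0), pair(e, c)), s(pair(c, m(pair(pair(c, 0), s(pair(0, c))), s(pair(c, e)), s(e)))), s(0)))  →  m(c, pair(c, 0), m(pair(pair(c, 0), pair(e, c)), s(pair(c, m(pair(pair(c, 0), s(pair(0, c))), s(pair(c, e)), s(e)))), s(0)))   [R3 at 2.2]
4. m(c, pair(c, 0), m(pair(pair(c, 0), pair(e, c)), s(pair(c, m(pair(pair(c, 0), s(pair(0, c))), s(pair(c, e)), s(e)))), s(0)))  →  s(0)   [R1 at ε]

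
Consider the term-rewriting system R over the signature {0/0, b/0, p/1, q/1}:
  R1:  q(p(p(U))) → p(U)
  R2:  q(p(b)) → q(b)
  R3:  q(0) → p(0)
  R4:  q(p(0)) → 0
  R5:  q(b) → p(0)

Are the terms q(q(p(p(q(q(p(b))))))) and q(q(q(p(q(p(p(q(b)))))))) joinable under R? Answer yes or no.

Reduce t₁ = q(q(p(p(q(q(p(b))))))):
1. q(q(p(p(q(q(p(b)))))))  →  q(p(q(q(p(b)))))   [R1 at 1]
2. q(p(q(q(p(b)))))  →  q(p(q(q(b))))   [R2 at 1.1.1]
3. q(p(q(q(b))))  →  q(p(q(p(0))))   [R5 at 1.1.1]
4. q(p(q(p(0))))  →  q(p(0))   [R4 at 1.1]
5. q(p(0))  →  0   [R4 at ε]

Reduce t₂ = q(q(q(p(q(p(p(q(b)))))))):
1. q(q(q(p(q(p(p(q(b))))))))  →  q(q(q(p(p(q(b))))))   [R1 at 1.1.1.1]
2. q(q(q(p(p(q(b))))))  →  q(q(p(q(b))))   [R1 at 1.1]
3. q(q(p(q(b))))  →  q(q(p(p(0))))   [R5 at 1.1.1]
4. q(q(p(p(0))))  →  q(p(0))   [R1 at 1]
5. q(p(0))  →  0   [R4 at ε]

yes — NF(t₁) = 0, NF(t₂) = 0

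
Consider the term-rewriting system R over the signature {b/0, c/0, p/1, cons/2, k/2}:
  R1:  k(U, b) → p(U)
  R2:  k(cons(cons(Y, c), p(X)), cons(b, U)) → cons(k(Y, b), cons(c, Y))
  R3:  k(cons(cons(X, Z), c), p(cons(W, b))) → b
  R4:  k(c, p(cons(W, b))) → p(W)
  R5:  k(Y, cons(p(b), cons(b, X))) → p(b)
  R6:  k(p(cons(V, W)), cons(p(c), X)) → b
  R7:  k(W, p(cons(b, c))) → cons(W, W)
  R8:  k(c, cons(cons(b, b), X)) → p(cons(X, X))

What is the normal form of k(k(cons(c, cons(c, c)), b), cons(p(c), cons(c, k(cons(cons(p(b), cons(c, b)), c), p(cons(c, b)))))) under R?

b

1. k(k(cons(c, cons(c, c)), b), cons(p(c), cons(c, k(cons(cons(p(b), cons(c, b)), c), p(cons(c, b))))))  →  k(p(cons(c, cons(c, c))), cons(p(c), cons(c, k(cons(cons(p(b), cons(c, b)), c), p(cons(c, b))))))   [R1 at 1]
2. k(p(cons(c, cons(c, c))), cons(p(c), cons(c, k(cons(cons(p(b), cons(c, b)), c), p(cons(c, b))))))  →  b   [R6 at ε]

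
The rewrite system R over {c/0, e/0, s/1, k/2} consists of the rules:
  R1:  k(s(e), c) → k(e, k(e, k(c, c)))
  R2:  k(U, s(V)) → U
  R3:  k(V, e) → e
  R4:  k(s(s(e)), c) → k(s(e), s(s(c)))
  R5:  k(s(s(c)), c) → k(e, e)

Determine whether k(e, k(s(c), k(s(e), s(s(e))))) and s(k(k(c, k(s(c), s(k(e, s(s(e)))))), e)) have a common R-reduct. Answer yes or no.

Reduce t₁ = k(e, k(s(c), k(s(e), s(s(e))))):
1. k(e, k(s(c), k(s(e), s(s(e)))))  →  k(e, k(s(c), s(e)))   [R2 at 2.2]
2. k(e, k(s(c), s(e)))  →  k(e, s(c))   [R2 at 2]
3. k(e, s(c))  →  e   [R2 at ε]

Reduce t₂ = s(k(k(c, k(s(c), s(k(e, s(s(e)))))), e)):
1. s(k(k(c, k(s(c), s(k(e, s(s(e)))))), e))  →  s(e)   [R3 at 1]

no — NF(t₁) = e, NF(t₂) = s(e)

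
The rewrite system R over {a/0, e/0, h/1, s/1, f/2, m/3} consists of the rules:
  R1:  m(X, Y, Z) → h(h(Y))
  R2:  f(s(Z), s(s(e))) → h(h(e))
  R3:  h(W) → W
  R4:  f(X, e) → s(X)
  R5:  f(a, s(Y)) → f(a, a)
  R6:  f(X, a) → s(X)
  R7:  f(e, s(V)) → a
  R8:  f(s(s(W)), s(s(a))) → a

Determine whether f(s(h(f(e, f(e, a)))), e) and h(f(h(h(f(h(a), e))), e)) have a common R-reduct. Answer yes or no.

Reduce t₁ = f(s(h(f(e, f(e, a)))), e):
1. f(s(h(f(e, f(e, a)))), e)  →  s(s(h(f(e, f(e, a)))))   [R4 at ε]
2. s(s(h(f(e, f(e, a)))))  →  s(s(f(e, f(e, a))))   [R3 at 1.1]
3. s(s(f(e, f(e, a))))  →  s(s(f(e, s(e))))   [R6 at 1.1.2]
4. s(s(f(e, s(e))))  →  s(s(a))   [R7 at 1.1]

Reduce t₂ = h(f(h(h(f(h(a), e))), e)):
1. h(f(h(h(f(h(a), e))), e))  →  f(h(h(f(h(a), e))), e)   [R3 at ε]
2. f(h(h(f(h(a), e))), e)  →  s(h(h(f(h(a), e))))   [R4 at ε]
3. s(h(h(f(h(a), e))))  →  s(h(f(h(a), e)))   [R3 at 1]
4. s(h(f(h(a), e)))  →  s(f(h(a), e))   [R3 at 1]
5. s(f(h(a), e))  →  s(s(h(a)))   [R4 at 1]
6. s(s(h(a)))  →  s(s(a))   [R3 at 1.1]

yes — NF(t₁) = s(s(a)), NF(t₂) = s(s(a))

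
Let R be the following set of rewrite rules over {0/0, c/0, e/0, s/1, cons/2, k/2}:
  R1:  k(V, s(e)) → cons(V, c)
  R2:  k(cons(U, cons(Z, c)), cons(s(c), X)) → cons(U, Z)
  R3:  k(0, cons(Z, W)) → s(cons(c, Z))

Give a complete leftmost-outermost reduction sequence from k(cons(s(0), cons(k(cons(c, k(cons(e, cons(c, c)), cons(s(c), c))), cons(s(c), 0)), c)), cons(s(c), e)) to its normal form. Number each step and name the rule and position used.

cons(s(0), cons(c, e))

1. k(cons(s(0), cons(k(cons(c, k(cons(e, cons(c, c)), cons(s(c), c))), cons(s(c), 0)), c)), cons(s(c), e))  →  cons(s(0), k(cons(c, k(cons(e, cons(c, c)), cons(s(c), c))), cons(s(c), 0)))   [R2 at ε]
2. cons(s(0), k(cons(c, k(cons(e, cons(c, c)), cons(s(c), c))), cons(s(c), 0)))  →  cons(s(0), k(cons(c, cons(e, c)), cons(s(c), 0)))   [R2 at 2.1.2]
3. cons(s(0), k(cons(c, cons(e, c)), cons(s(c), 0)))  →  cons(s(0), cons(c, e))   [R2 at 2]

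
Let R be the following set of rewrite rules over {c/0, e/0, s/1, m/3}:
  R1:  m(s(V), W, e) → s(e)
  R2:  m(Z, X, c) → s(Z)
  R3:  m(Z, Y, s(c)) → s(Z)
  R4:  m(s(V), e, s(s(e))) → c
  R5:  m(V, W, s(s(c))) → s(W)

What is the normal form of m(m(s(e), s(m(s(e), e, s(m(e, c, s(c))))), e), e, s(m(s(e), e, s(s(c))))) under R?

1. m(m(s(e), s(m(s(e), e, s(m(e, c, s(c))))), e), e, s(m(s(e), e, s(s(c)))))  →  m(s(e), e, s(m(s(e), e, s(s(c)))))   [R1 at 1]
2. m(s(e), e, s(m(s(e), e, s(s(c)))))  →  m(s(e), e, s(s(e)))   [R5 at 3.1]
3. m(s(e), e, s(s(e)))  →  c   [R4 at ε]

c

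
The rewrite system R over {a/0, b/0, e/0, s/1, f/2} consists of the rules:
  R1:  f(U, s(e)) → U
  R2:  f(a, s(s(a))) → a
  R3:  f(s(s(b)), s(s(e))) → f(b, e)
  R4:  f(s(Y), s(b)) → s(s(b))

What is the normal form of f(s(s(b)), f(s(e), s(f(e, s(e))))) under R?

s(s(b))

1. f(s(s(b)), f(s(e), s(f(e, s(e)))))  →  f(s(s(b)), f(s(e), s(e)))   [R1 at 2.2.1]
2. f(s(s(b)), f(s(e), s(e)))  →  f(s(s(b)), s(e))   [R1 at 2]
3. f(s(s(b)), s(e))  →  s(s(b))   [R1 at ε]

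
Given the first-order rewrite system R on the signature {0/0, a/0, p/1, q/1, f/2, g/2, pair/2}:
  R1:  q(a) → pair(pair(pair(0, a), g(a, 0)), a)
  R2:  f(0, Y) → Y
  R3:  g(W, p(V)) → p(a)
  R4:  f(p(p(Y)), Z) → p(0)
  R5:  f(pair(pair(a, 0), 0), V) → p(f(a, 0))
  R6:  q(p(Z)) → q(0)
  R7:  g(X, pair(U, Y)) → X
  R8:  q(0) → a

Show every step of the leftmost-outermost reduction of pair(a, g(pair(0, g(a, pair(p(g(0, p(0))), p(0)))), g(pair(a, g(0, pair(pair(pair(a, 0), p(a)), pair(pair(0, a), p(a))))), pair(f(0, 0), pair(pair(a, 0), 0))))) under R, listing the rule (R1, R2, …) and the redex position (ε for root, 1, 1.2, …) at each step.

pair(a, pair(0, a))

1. pair(a, g(pair(0, g(a, pair(p(g(0, p(0))), p(0)))), g(pair(a, g(0, pair(pair(pair(a, 0), p(a)), pair(pair(0, a), p(a))))), pair(f(0, 0), pair(pair(a, 0), 0)))))  →  pair(a, g(pair(0, a), g(pair(a, g(0, pair(pair(pair(a, 0), p(a)), pair(pair(0, a), p(a))))), pair(f(0, 0), pair(pair(a, 0), 0)))))   [R7 at 2.1.2]
2. pair(a, g(pair(0, a), g(pair(a, g(0, pair(pair(pair(a, 0), p(a)), pair(pair(0, a), p(a))))), pair(f(0, 0), pair(pair(a, 0), 0)))))  →  pair(a, g(pair(0, a), pair(a, g(0, pair(pair(pair(a, 0), p(a)), pair(pair(0, a), p(a)))))))   [R7 at 2.2]
3. pair(a, g(pair(0, a), pair(a, g(0, pair(pair(pair(a, 0), p(a)), pair(pair(0, a), p(a)))))))  →  pair(a, pair(0, a))   [R7 at 2]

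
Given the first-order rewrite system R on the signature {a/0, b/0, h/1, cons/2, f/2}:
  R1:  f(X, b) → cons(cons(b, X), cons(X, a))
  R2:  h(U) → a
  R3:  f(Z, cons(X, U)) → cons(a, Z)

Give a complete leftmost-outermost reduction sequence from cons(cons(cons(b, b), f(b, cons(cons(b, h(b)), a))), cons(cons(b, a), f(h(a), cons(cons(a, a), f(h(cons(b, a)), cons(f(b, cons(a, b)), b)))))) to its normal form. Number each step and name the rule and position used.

1. cons(cons(cons(b, b), f(b, cons(cons(b, h(b)), a))), cons(cons(b, a), f(h(a), cons(cons(a, a), f(h(cons(b, a)), cons(f(b, cons(a, b)), b))))))  →  cons(cons(cons(b, b), cons(a, b)), cons(cons(b, a), f(h(a), cons(cons(a, a), f(h(cons(b, a)), cons(f(b, cons(a, b)), b))))))   [R3 at 1.2]
2. cons(cons(cons(b, b), cons(a, b)), cons(cons(b, a), f(h(a), cons(cons(a, a), f(h(cons(b, a)), cons(f(b, cons(a, b)), b))))))  →  cons(cons(cons(b, b), cons(a, b)), cons(cons(b, a), cons(a, h(a))))   [R3 at 2.2]
3. cons(cons(cons(b, b), cons(a, b)), cons(cons(b, a), cons(a, h(a))))  →  cons(cons(cons(b, b), cons(a, b)), cons(cons(b, a), cons(a, a)))   [R2 at 2.2.2]

cons(cons(cons(b, b), cons(a, b)), cons(cons(b, a), cons(a, a)))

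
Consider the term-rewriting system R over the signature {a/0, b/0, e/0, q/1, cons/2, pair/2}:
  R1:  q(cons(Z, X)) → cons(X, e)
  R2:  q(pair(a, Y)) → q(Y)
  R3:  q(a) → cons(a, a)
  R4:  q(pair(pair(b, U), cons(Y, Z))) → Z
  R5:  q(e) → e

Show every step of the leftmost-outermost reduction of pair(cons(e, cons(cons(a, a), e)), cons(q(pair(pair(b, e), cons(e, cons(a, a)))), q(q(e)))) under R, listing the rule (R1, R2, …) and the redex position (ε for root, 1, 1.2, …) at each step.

pair(cons(e, cons(cons(a, a), e)), cons(cons(a, a), e))

1. pair(cons(e, cons(cons(a, a), e)), cons(q(pair(pair(b, e), cons(e, cons(a, a)))), q(q(e))))  →  pair(cons(e, cons(cons(a, a), e)), cons(cons(a, a), q(q(e))))   [R4 at 2.1]
2. pair(cons(e, cons(cons(a, a), e)), cons(cons(a, a), q(q(e))))  →  pair(cons(e, cons(cons(a, a), e)), cons(cons(a, a), q(e)))   [R5 at 2.2.1]
3. pair(cons(e, cons(cons(a, a), e)), cons(cons(a, a), q(e)))  →  pair(cons(e, cons(cons(a, a), e)), cons(cons(a, a), e))   [R5 at 2.2]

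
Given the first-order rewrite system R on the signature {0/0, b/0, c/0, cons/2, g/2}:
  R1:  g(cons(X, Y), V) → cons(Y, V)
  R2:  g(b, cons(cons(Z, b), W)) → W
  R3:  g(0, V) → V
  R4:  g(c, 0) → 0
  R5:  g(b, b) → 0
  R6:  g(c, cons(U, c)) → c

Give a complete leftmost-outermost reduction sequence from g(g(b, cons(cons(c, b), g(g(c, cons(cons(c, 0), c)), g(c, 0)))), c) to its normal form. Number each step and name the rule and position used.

1. g(g(b, cons(cons(c, b), g(g(c, cons(cons(c, 0), c)), g(c, 0)))), c)  →  g(g(g(c, cons(cons(c, 0), c)), g(c, 0)), c)   [R2 at 1]
2. g(g(g(c, cons(cons(c, 0), c)), g(c, 0)), c)  →  g(g(c, g(c, 0)), c)   [R6 at 1.1]
3. g(g(c, g(c, 0)), c)  →  g(g(c, 0), c)   [R4 at 1.2]
4. g(g(c, 0), c)  →  g(0, c)   [R4 at 1]
5. g(0, c)  →  c   [R3 at ε]

c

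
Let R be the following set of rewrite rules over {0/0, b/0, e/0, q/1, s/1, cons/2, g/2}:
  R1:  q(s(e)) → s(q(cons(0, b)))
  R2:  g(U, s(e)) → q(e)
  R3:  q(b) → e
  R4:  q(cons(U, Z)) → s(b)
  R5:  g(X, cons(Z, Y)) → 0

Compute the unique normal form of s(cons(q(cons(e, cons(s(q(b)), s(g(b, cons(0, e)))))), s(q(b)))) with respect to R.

1. s(cons(q(cons(e, cons(s(q(b)), s(g(b, cons(0, e)))))), s(q(b))))  →  s(cons(s(b), s(q(b))))   [R4 at 1.1]
2. s(cons(s(b), s(q(b))))  →  s(cons(s(b), s(e)))   [R3 at 1.2.1]

s(cons(s(b), s(e)))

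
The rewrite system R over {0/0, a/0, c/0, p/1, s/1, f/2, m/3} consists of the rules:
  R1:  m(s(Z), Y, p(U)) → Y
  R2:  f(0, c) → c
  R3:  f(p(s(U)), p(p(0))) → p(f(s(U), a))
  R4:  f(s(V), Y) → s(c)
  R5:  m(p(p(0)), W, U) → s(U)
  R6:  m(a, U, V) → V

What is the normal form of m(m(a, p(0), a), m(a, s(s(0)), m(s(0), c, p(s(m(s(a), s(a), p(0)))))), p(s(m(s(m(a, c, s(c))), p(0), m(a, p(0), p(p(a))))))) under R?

1. m(m(a, p(0), a), m(a, s(s(0)), m(s(0), c, p(s(m(s(a), s(a), p(0)))))), p(s(m(s(m(a, c, s(c))), p(0), m(a, p(0), p(p(a)))))))  →  m(a, m(a, s(s(0)), m(s(0), c, p(s(m(s(a), s(a), p(0)))))), p(s(m(s(m(a, c, s(c))), p(0), m(a, p(0), p(p(a)))))))   [R6 at 1]
2. m(a, m(a, s(s(0)), m(s(0), c, p(s(m(s(a), s(a), p(0)))))), p(s(m(s(m(a, c, s(c))), p(0), m(a, p(0), p(p(a)))))))  →  p(s(m(s(m(a, c, s(c))), p(0), m(a, p(0), p(p(a))))))   [R6 at ε]
3. p(s(m(s(m(a, c, s(c))), p(0), m(a, p(0), p(p(a))))))  →  p(s(m(s(s(c)), p(0), m(a, p(0), p(p(a))))))   [R6 at 1.1.1.1]
4. p(s(m(s(s(c)), p(0), m(a, p(0), p(p(a))))))  →  p(s(m(s(s(c)), p(0), p(p(a)))))   [R6 at 1.1.3]
5. p(s(m(s(s(c)), p(0), p(p(a)))))  →  p(s(p(0)))   [R1 at 1.1]

p(s(p(0)))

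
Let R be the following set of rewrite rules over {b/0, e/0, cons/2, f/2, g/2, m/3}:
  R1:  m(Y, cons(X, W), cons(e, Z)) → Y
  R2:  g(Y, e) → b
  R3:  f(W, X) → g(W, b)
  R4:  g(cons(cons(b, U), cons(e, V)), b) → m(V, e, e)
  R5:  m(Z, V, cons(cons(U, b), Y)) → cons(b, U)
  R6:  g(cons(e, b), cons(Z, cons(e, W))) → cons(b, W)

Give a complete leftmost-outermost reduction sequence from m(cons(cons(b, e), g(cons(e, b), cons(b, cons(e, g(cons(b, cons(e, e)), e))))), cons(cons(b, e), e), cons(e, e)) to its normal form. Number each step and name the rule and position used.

1. m(cons(cons(b, e), g(cons(e, b), cons(b, cons(e, g(cons(b, cons(e, e)), e))))), cons(cons(b, e), e), cons(e, e))  →  cons(cons(b, e), g(cons(e, b), cons(b, cons(e, g(cons(b, cons(e, e)), e)))))   [R1 at ε]
2. cons(cons(b, e), g(cons(e, b), cons(b, cons(e, g(cons(b, cons(e, e)), e)))))  →  cons(cons(b, e), cons(b, g(cons(b, cons(e, e)), e)))   [R6 at 2]
3. cons(cons(b, e), cons(b, g(cons(b, cons(e, e)), e)))  →  cons(cons(b, e), cons(b, b))   [R2 at 2.2]

cons(cons(b, e), cons(b, b))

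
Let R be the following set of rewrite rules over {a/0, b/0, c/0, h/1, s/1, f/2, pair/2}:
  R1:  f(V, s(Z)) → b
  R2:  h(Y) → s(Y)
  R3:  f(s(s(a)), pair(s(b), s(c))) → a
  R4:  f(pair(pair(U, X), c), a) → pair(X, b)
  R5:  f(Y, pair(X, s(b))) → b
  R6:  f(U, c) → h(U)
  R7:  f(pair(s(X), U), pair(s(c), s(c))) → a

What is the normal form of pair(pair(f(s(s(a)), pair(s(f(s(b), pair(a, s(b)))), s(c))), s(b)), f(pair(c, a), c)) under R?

pair(pair(a, s(b)), s(pair(c, a)))

1. pair(pair(f(s(s(a)), pair(s(f(s(b), pair(a, s(b)))), s(c))), s(b)), f(pair(c, a), c))  →  pair(pair(f(s(s(a)), pair(s(b), s(c))), s(b)), f(pair(c, a), c))   [R5 at 1.1.2.1.1]
2. pair(pair(f(s(s(a)), pair(s(b), s(c))), s(b)), f(pair(c, a), c))  →  pair(pair(a, s(b)), f(pair(c, a), c))   [R3 at 1.1]
3. pair(pair(a, s(b)), f(pair(c, a), c))  →  pair(pair(a, s(b)), h(pair(c, a)))   [R6 at 2]
4. pair(pair(a, s(b)), h(pair(c, a)))  →  pair(pair(a, s(b)), s(pair(c, a)))   [R2 at 2]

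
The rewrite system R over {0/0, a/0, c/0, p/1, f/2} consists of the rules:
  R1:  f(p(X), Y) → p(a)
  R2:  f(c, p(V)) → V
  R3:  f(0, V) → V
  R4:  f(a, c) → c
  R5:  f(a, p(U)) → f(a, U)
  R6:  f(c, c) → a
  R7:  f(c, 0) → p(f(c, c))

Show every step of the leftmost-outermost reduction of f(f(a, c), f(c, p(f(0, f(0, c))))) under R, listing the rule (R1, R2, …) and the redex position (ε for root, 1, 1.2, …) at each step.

1. f(f(a, c), f(c, p(f(0, f(0, c)))))  →  f(c, f(c, p(f(0, f(0, c)))))   [R4 at 1]
2. f(c, f(c, p(f(0, f(0, c)))))  →  f(c, f(0, f(0, c)))   [R2 at 2]
3. f(c, f(0, f(0, c)))  →  f(c, f(0, c))   [R3 at 2]
4. f(c, f(0, c))  →  f(c, c)   [R3 at 2]
5. f(c, c)  →  a   [R6 at ε]

a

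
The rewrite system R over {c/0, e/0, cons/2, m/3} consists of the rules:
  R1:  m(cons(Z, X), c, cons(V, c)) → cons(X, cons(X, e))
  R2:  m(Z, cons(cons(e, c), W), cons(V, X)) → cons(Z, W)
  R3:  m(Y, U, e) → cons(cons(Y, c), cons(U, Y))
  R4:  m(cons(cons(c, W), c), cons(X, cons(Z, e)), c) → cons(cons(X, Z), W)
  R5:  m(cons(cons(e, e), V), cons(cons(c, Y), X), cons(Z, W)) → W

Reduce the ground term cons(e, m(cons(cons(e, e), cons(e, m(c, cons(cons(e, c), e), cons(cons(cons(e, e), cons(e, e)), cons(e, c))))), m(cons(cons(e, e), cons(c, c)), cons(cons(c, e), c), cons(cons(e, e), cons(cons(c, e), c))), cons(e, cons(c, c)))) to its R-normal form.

1. cons(e, m(cons(cons(e, e), cons(e, m(c, cons(cons(e, c), e), cons(cons(cons(e, e), cons(e, e)), cons(e, c))))), m(cons(cons(e, e), cons(c, c)), cons(cons(c, e), c), cons(cons(e, e), cons(cons(c, e), c))), cons(e, cons(c, c))))  →  cons(e, m(cons(cons(e, e), cons(e, cons(c, e))), m(cons(cons(e, e), cons(c, c)), cons(cons(c, e), c), cons(cons(e, e), cons(cons(c, e), c))), cons(e, cons(c, c))))   [R2 at 2.1.2.2]
2. cons(e, m(cons(cons(e, e), cons(e, cons(c, e))), m(cons(cons(e, e), cons(c, c)), cons(cons(c, e), c), cons(cons(e, e), cons(cons(c, e), c))), cons(e, cons(c, c))))  →  cons(e, m(cons(cons(e, e), cons(e, cons(c, e))), cons(cons(c, e), c), cons(e, cons(c, c))))   [R5 at 2.2]
3. cons(e, m(cons(cons(e, e), cons(e, cons(c, e))), cons(cons(c, e), c), cons(e, cons(c, c))))  →  cons(e, cons(c, c))   [R5 at 2]

cons(e, cons(c, c))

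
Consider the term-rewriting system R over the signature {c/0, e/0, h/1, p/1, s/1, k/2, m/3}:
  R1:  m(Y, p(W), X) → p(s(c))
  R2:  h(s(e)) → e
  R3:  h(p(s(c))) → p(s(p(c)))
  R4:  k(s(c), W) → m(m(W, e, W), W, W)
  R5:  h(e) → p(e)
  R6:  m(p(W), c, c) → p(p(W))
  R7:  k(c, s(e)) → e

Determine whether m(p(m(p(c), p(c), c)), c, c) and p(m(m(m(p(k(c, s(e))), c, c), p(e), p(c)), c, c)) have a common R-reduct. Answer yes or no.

Reduce t₁ = m(p(m(p(c), p(c), c)), c, c):
1. m(p(m(p(c), p(c), c)), c, c)  →  p(p(m(p(c), p(c), c)))   [R6 at ε]
2. p(p(m(p(c), p(c), c)))  →  p(p(p(s(c))))   [R1 at 1.1]

Reduce t₂ = p(m(m(m(p(k(c, s(e))), c, c), p(e), p(c)), c, c)):
1. p(m(m(m(p(k(c, s(e))), c, c), p(e), p(c)), c, c))  →  p(m(p(s(c)), c, c))   [R1 at 1.1]
2. p(m(p(s(c)), c, c))  →  p(p(p(s(c))))   [R6 at 1]

yes — NF(t₁) = p(p(p(s(c)))), NF(t₂) = p(p(p(s(c))))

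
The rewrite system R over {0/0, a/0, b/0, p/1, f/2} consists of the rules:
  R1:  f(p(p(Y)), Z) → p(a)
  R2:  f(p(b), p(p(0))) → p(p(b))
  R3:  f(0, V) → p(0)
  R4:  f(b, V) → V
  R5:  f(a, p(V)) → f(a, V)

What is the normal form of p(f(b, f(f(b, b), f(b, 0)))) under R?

1. p(f(b, f(f(b, b), f(b, 0))))  →  p(f(f(b, b), f(b, 0)))   [R4 at 1]
2. p(f(f(b, b), f(b, 0)))  →  p(f(b, f(b, 0)))   [R4 at 1.1]
3. p(f(b, f(b, 0)))  →  p(f(b, 0))   [R4 at 1]
4. p(f(b, 0))  →  p(0)   [R4 at 1]

p(0)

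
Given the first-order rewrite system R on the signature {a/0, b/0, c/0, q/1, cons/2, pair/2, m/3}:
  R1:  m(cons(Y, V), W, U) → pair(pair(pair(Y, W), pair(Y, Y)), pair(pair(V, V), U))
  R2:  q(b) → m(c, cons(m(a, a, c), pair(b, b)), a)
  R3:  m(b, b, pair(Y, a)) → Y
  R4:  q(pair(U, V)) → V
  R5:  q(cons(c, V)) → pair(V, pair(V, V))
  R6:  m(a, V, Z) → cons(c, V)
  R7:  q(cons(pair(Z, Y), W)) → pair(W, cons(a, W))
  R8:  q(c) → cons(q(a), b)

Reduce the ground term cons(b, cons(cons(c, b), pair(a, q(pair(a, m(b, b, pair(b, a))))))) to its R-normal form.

1. cons(b, cons(cons(c, b), pair(a, q(pair(a, m(b, b, pair(b, a)))))))  →  cons(b, cons(cons(c, b), pair(a, m(b, b, pair(b, a)))))   [R4 at 2.2.2]
2. cons(b, cons(cons(c, b), pair(a, m(b, b, pair(b, a)))))  →  cons(b, cons(cons(c, b), pair(a, b)))   [R3 at 2.2.2]

cons(b, cons(cons(c, b), pair(a, b)))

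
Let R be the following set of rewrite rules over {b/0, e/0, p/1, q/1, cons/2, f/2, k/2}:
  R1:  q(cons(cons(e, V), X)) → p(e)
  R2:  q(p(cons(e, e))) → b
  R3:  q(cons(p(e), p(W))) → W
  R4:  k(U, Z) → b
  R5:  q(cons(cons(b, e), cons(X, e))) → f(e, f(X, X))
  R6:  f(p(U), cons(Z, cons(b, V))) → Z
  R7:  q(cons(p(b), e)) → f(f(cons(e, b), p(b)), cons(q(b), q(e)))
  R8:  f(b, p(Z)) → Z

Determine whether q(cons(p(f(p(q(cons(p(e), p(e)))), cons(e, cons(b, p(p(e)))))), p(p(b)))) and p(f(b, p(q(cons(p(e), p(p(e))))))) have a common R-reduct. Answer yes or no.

Reduce t₁ = q(cons(p(f(p(q(cons(p(e), p(e)))), cons(e, cons(b, p(p(e)))))), p(p(b)))):
1. q(cons(p(f(p(q(cons(p(e), p(e)))), cons(e, cons(b, p(p(e)))))), p(p(b))))  →  q(cons(p(e), p(p(b))))   [R6 at 1.1.1]
2. q(cons(p(e), p(p(b))))  →  p(b)   [R3 at ε]

Reduce t₂ = p(f(b, p(q(cons(p(e), p(p(e))))))):
1. p(f(b, p(q(cons(p(e), p(p(e)))))))  →  p(q(cons(p(e), p(p(e)))))   [R8 at 1]
2. p(q(cons(p(e), p(p(e)))))  →  p(p(e))   [R3 at 1]

no — NF(t₁) = p(b), NF(t₂) = p(p(e))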